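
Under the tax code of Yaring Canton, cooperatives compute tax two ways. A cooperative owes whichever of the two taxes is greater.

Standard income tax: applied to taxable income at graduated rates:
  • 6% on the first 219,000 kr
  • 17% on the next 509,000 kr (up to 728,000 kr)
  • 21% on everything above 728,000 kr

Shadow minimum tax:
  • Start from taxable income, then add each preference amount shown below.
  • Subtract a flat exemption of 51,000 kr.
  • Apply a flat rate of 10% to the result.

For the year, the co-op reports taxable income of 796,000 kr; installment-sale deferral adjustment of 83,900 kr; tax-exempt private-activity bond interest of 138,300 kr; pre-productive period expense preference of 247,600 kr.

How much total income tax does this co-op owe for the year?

Standard income tax:
  219,000 kr × 6% = 13,140 kr
  509,000 kr × 17% = 86,530 kr
  68,000 kr × 21% = 14,280 kr
  → 113,950 kr

Shadow minimum tax:
  Adjusted income: 796,000 kr + 83,900 kr + 138,300 kr + 247,600 kr = 1,265,800 kr
  Less exemption 51,000 kr → base 1,214,800 kr
  1,214,800 kr × 10% = 121,480 kr

121,480 kr > 113,950 kr, so the shadow minimum tax is the binding amount.

121,480 kr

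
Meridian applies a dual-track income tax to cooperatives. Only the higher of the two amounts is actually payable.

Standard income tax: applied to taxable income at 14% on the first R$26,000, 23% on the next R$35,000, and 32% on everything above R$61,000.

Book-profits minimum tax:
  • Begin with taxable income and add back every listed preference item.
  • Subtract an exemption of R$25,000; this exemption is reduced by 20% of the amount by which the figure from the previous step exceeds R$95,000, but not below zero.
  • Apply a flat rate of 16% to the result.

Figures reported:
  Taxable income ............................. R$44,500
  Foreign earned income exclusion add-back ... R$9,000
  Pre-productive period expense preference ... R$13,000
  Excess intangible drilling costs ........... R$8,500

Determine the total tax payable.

Book-profits minimum tax:
  Adjusted income: R$44,500 + R$9,000 + R$13,000 + R$8,500 = R$75,000
  Exemption: R$75,000 ≤ R$95,000, so full R$25,000 applies
  Base: R$75,000 − R$25,000 = R$50,000
  R$50,000 × 16% = R$8,000

Standard income tax:
  R$26,000 × 14% = R$3,640
  R$18,500 × 23% = R$4,255
  → R$7,895

R$8,000 > R$7,895, so the book-profits minimum tax is the binding amount.

R$8,000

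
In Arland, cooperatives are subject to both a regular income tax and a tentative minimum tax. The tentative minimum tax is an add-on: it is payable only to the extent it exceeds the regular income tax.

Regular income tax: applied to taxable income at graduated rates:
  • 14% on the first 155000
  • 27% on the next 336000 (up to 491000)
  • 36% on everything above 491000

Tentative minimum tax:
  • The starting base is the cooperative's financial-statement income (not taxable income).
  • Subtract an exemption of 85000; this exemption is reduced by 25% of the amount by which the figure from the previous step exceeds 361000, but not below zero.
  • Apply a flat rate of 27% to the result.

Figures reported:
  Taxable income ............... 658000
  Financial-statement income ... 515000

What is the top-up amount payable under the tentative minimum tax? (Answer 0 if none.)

0

Tentative minimum tax:
  Base (financial-statement income): 515000
  Exemption: 85000 − 25% × (515000 − 361000) = 85000 − 38500 = 46500
  Base: 515000 − 46500 = 468500
  468500 × 27% = 126495

Regular income tax:
  155000 × 14% = 21700
  336000 × 27% = 90720
  167000 × 36% = 60120
  → 172540

126495 ≤ 172540, so no add-on is due.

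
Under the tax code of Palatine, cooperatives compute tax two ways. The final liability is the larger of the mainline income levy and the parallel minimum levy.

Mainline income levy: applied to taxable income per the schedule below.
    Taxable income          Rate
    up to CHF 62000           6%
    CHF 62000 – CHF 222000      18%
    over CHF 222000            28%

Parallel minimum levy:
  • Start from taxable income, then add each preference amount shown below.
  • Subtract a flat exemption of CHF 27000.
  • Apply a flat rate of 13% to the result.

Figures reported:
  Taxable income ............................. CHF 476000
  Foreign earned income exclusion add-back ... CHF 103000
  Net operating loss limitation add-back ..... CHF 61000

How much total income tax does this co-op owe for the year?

CHF 103640

Mainline income levy:
  CHF 62000 × 6% = CHF 3720
  CHF 160000 × 18% = CHF 28800
  CHF 254000 × 28% = CHF 71120
  → CHF 103640

Parallel minimum levy:
  Adjusted income: CHF 476000 + CHF 103000 + CHF 61000 = CHF 640000
  Less exemption CHF 27000 → base CHF 613000
  CHF 613000 × 13% = CHF 79690

CHF 103640 > CHF 79690, so the mainline income levy governs.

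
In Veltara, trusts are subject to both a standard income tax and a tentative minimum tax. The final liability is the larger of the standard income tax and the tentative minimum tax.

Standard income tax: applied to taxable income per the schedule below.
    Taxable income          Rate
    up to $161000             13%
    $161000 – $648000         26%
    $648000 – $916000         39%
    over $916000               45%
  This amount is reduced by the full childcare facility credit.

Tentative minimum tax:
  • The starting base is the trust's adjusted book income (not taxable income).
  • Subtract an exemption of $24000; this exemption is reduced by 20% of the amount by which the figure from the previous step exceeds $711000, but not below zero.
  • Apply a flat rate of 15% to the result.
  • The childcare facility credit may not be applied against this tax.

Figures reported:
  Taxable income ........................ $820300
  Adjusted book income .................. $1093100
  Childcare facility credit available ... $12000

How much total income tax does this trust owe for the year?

$202747

Tentative minimum tax:
  Base (adjusted book income): $1093100
  Exemption: 20% × ($1093100 − $711000) = $76420 ≥ $24000, so the exemption is fully phased out
  Base: $1093100 − $0 = $1093100
  $1093100 × 15% = $163965

Standard income tax:
  $161000 × 13% = $20930
  $487000 × 26% = $126620
  $172300 × 39% = $67197
  → $214747
  Less childcare facility credit $12000 → $202747

$202747 > $163965, so the standard income tax governs.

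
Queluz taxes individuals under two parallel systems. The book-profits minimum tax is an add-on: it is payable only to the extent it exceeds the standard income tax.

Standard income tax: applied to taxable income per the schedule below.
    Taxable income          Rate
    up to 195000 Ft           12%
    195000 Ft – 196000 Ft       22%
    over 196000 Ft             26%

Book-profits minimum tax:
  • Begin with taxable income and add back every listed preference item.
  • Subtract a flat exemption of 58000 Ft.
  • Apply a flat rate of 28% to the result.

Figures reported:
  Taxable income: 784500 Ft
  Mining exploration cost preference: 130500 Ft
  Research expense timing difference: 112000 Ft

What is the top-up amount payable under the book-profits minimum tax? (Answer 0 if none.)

Book-profits minimum tax:
  Adjusted income: 784500 Ft + 130500 Ft + 112000 Ft = 1027000 Ft
  Less exemption 58000 Ft → base 969000 Ft
  969000 Ft × 28% = 271320 Ft

Standard income tax:
  195000 Ft × 12% = 23400 Ft
  1000 Ft × 22% = 220 Ft
  588500 Ft × 26% = 153010 Ft
  → 176630 Ft

Excess of book-profits minimum tax over standard income tax: 271320 Ft − 176630 Ft = 94690 Ft.

94690 Ft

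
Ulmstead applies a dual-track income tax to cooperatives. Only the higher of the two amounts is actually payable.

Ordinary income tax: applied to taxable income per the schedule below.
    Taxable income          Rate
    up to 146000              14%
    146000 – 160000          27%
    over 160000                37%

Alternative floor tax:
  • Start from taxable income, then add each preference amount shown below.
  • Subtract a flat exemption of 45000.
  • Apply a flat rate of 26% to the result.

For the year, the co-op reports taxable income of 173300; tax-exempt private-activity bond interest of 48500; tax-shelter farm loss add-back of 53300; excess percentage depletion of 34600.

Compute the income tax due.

68822

Alternative floor tax:
  Adjusted income: 173300 + 48500 + 53300 + 34600 = 309700
  Less exemption 45000 → base 264700
  264700 × 26% = 68822

Ordinary income tax:
  146000 × 14% = 20440
  14000 × 27% = 3780
  13300 × 37% = 4921
  → 29141

68822 > 29141, so the alternative floor tax is the binding amount.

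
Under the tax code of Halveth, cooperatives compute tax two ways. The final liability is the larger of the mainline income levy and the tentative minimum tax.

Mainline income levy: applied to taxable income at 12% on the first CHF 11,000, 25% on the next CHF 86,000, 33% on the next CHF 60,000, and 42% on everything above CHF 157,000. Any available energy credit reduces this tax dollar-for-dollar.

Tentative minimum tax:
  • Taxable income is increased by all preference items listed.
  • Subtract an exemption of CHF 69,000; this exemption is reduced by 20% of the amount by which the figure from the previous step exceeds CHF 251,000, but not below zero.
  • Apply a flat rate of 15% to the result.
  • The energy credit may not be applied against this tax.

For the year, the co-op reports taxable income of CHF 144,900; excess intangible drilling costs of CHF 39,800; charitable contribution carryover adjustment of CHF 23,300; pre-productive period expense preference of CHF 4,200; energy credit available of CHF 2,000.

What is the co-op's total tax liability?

CHF 36,627

Mainline income levy:
  CHF 11,000 × 12% = CHF 1,320
  CHF 86,000 × 25% = CHF 21,500
  CHF 47,900 × 33% = CHF 15,807
  → CHF 38,627
  Less energy credit CHF 2,000 → CHF 36,627

Tentative minimum tax:
  Adjusted income: CHF 144,900 + CHF 39,800 + CHF 23,300 + CHF 4,200 = CHF 212,200
  Exemption: CHF 212,200 ≤ CHF 251,000, so full CHF 69,000 applies
  Base: CHF 212,200 − CHF 69,000 = CHF 143,200
  CHF 143,200 × 15% = CHF 21,480

CHF 36,627 > CHF 21,480, so the mainline income levy governs.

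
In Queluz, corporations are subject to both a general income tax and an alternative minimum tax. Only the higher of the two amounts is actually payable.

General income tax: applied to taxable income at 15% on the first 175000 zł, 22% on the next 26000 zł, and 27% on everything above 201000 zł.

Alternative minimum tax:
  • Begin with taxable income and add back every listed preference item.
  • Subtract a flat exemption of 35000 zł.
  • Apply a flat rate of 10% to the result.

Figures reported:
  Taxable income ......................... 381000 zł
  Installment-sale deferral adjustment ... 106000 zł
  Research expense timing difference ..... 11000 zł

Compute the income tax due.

General income tax:
  175000 zł × 15% = 26250 zł
  26000 zł × 22% = 5720 zł
  180000 zł × 27% = 48600 zł
  → 80570 zł

Alternative minimum tax:
  Adjusted income: 381000 zł + 106000 zł + 11000 zł = 498000 zł
  Less exemption 35000 zł → base 463000 zł
  463000 zł × 10% = 46300 zł

80570 zł > 46300 zł, so the general income tax governs.

80570 zł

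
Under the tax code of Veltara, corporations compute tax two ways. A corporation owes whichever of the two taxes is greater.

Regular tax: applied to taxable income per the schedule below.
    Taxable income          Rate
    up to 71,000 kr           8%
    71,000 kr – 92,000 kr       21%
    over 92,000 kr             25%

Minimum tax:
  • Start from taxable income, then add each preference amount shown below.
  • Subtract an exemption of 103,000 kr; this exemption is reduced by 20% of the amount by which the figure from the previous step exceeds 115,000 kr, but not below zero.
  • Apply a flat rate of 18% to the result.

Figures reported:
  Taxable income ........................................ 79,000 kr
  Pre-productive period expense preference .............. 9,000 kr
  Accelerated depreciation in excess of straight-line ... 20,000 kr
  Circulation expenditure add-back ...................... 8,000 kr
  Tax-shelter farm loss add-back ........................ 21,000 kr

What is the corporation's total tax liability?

7,360 kr

Minimum tax:
  Adjusted income: 79,000 kr + 9,000 kr + 20,000 kr + 8,000 kr + 21,000 kr = 137,000 kr
  Exemption: 103,000 kr − 20% × (137,000 kr − 115,000 kr) = 103,000 kr − 4,400 kr = 98,600 kr
  Base: 137,000 kr − 98,600 kr = 38,400 kr
  38,400 kr × 18% = 6,912 kr

Regular tax:
  71,000 kr × 8% = 5,680 kr
  8,000 kr × 21% = 1,680 kr
  → 7,360 kr

7,360 kr > 6,912 kr, so the regular tax governs.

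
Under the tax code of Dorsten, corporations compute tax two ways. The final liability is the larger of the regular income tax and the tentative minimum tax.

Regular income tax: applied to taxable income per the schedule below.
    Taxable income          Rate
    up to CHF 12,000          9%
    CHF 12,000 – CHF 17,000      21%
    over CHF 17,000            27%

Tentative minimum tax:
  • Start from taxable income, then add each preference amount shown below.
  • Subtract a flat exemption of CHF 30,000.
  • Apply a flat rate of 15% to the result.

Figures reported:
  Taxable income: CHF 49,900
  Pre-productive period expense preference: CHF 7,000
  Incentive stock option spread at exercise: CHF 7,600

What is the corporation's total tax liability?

Regular income tax:
  CHF 12,000 × 9% = CHF 1,080
  CHF 5,000 × 21% = CHF 1,050
  CHF 32,900 × 27% = CHF 8,883
  → CHF 11,013

Tentative minimum tax:
  Adjusted income: CHF 49,900 + CHF 7,000 + CHF 7,600 = CHF 64,500
  Less exemption CHF 30,000 → base CHF 34,500
  CHF 34,500 × 15% = CHF 5,175

CHF 11,013 > CHF 5,175, so the regular income tax governs.

CHF 11,013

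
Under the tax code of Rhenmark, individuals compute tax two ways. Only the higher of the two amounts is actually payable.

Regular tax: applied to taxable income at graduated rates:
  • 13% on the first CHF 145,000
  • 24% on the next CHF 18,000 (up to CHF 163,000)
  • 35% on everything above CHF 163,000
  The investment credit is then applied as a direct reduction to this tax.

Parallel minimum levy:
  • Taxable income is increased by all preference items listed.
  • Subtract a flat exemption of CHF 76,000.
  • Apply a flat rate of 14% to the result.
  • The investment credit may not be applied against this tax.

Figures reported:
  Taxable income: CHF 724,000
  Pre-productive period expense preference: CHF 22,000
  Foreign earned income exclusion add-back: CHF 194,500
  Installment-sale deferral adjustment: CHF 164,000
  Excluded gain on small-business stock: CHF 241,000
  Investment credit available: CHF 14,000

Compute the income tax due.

CHF 205,520

Parallel minimum levy:
  Adjusted income: CHF 724,000 + CHF 22,000 + CHF 194,500 + CHF 164,000 + CHF 241,000 = CHF 1,345,500
  Less exemption CHF 76,000 → base CHF 1,269,500
  CHF 1,269,500 × 14% = CHF 177,730

Regular tax:
  CHF 145,000 × 13% = CHF 18,850
  CHF 18,000 × 24% = CHF 4,320
  CHF 561,000 × 35% = CHF 196,350
  → CHF 219,520
  Less investment credit CHF 14,000 → CHF 205,520

CHF 205,520 > CHF 177,730, so the regular tax governs.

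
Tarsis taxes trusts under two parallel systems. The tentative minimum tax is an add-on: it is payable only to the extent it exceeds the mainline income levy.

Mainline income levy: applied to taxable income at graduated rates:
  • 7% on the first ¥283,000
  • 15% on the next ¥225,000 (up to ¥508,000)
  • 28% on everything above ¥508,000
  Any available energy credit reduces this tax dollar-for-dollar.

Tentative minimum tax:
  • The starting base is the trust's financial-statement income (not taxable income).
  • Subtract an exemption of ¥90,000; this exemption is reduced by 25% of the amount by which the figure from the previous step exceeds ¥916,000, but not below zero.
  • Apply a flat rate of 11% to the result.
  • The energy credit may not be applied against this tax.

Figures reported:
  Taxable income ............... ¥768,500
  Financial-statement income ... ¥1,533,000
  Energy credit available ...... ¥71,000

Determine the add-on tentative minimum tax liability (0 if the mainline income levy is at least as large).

Tentative minimum tax:
  Base (financial-statement income): ¥1,533,000
  Exemption: 25% × (¥1,533,000 − ¥916,000) = ¥154,250 ≥ ¥90,000, so the exemption is fully phased out
  Base: ¥1,533,000 − ¥0 = ¥1,533,000
  ¥1,533,000 × 11% = ¥168,630

Mainline income levy:
  ¥283,000 × 7% = ¥19,810
  ¥225,000 × 15% = ¥33,750
  ¥260,500 × 28% = ¥72,940
  → ¥126,500
  Less energy credit ¥71,000 → ¥55,500

Excess of tentative minimum tax over mainline income levy: ¥168,630 − ¥55,500 = ¥113,130.

¥113,130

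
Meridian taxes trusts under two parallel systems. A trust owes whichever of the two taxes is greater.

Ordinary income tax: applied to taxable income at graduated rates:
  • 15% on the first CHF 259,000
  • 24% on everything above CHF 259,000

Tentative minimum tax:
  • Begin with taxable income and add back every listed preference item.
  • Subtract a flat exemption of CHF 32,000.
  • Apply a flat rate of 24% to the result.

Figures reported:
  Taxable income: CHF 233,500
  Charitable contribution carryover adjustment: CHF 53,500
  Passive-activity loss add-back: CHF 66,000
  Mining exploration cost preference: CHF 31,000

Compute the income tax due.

CHF 84,480

Ordinary income tax:
  CHF 233,500 × 15% = CHF 35,025

Tentative minimum tax:
  Adjusted income: CHF 233,500 + CHF 53,500 + CHF 66,000 + CHF 31,000 = CHF 384,000
  Less exemption CHF 32,000 → base CHF 352,000
  CHF 352,000 × 24% = CHF 84,480

CHF 84,480 > CHF 35,025, so the tentative minimum tax is the binding amount.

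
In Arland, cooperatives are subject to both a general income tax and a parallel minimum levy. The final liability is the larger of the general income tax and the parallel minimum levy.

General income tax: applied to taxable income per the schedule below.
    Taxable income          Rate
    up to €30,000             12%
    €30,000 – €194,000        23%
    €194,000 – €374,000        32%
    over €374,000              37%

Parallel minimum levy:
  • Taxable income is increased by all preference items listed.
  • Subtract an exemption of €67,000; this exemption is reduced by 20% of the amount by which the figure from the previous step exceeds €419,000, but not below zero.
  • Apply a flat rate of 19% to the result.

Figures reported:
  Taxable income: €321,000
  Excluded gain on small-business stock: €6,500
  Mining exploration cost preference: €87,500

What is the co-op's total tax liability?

General income tax:
  €30,000 × 12% = €3,600
  €164,000 × 23% = €37,720
  €127,000 × 32% = €40,640
  → €81,960

Parallel minimum levy:
  Adjusted income: €321,000 + €6,500 + €87,500 = €415,000
  Exemption: €415,000 ≤ €419,000, so full €67,000 applies
  Base: €415,000 − €67,000 = €348,000
  €348,000 × 19% = €66,120

€81,960 > €66,120, so the general income tax governs.

€81,960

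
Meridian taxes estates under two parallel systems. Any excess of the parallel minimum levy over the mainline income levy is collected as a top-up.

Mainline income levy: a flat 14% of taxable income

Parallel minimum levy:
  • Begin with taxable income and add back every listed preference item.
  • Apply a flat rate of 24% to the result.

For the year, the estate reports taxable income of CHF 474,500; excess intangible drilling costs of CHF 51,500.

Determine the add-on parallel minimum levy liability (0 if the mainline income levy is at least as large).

CHF 59,810

Mainline income levy:
  CHF 474,500 × 14% = CHF 66,430

Parallel minimum levy:
  Adjusted income: CHF 474,500 + CHF 51,500 = CHF 526,000
  CHF 526,000 × 24% = CHF 126,240

Excess of parallel minimum levy over mainline income levy: CHF 126,240 − CHF 66,430 = CHF 59,810.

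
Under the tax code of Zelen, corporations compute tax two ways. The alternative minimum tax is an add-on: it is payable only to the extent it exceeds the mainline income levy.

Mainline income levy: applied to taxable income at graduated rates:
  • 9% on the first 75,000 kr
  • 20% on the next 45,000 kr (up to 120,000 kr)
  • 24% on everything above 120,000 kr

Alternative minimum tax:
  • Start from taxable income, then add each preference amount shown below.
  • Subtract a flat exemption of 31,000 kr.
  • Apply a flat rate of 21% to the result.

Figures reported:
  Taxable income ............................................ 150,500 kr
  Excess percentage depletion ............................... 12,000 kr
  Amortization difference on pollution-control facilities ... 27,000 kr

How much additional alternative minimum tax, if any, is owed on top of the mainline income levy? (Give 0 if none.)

Mainline income levy:
  75,000 kr × 9% = 6,750 kr
  45,000 kr × 20% = 9,000 kr
  30,500 kr × 24% = 7,320 kr
  → 23,070 kr

Alternative minimum tax:
  Adjusted income: 150,500 kr + 12,000 kr + 27,000 kr = 189,500 kr
  Less exemption 31,000 kr → base 158,500 kr
  158,500 kr × 21% = 33,285 kr

Excess of alternative minimum tax over mainline income levy: 33,285 kr − 23,070 kr = 10,215 kr.

10,215 kr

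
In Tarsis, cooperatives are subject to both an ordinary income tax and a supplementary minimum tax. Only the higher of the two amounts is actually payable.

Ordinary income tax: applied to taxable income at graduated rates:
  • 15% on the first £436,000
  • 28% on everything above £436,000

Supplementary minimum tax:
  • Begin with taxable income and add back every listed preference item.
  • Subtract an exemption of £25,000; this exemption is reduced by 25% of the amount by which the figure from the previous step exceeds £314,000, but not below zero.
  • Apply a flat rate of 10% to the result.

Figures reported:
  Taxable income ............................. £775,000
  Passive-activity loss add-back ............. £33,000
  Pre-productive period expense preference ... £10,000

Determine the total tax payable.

Ordinary income tax:
  £436,000 × 15% = £65,400
  £339,000 × 28% = £94,920
  → £160,320

Supplementary minimum tax:
  Adjusted income: £775,000 + £33,000 + £10,000 = £818,000
  Exemption: 25% × (£818,000 − £314,000) = £126,000 ≥ £25,000, so the exemption is fully phased out
  Base: £818,000 − £0 = £818,000
  £818,000 × 10% = £81,800

£160,320 > £81,800, so the ordinary income tax governs.

£160,320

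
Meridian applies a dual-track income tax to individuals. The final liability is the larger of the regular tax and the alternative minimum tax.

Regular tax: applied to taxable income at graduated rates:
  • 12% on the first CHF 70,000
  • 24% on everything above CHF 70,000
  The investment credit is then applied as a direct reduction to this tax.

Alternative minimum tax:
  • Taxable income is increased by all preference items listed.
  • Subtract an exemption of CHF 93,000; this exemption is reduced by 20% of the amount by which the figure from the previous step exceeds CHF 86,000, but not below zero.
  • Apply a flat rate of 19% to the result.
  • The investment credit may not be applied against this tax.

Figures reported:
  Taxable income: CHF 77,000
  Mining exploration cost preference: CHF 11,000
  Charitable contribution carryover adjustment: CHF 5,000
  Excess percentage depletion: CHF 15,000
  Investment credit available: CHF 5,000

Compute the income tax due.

Alternative minimum tax:
  Adjusted income: CHF 77,000 + CHF 11,000 + CHF 5,000 + CHF 15,000 = CHF 108,000
  Exemption: CHF 93,000 − 20% × (CHF 108,000 − CHF 86,000) = CHF 93,000 − CHF 4,400 = CHF 88,600
  Base: CHF 108,000 − CHF 88,600 = CHF 19,400
  CHF 19,400 × 19% = CHF 3,686

Regular tax:
  CHF 70,000 × 12% = CHF 8,400
  CHF 7,000 × 24% = CHF 1,680
  → CHF 10,080
  Less investment credit CHF 5,000 → CHF 5,080

CHF 5,080 > CHF 3,686, so the regular tax governs.

CHF 5,080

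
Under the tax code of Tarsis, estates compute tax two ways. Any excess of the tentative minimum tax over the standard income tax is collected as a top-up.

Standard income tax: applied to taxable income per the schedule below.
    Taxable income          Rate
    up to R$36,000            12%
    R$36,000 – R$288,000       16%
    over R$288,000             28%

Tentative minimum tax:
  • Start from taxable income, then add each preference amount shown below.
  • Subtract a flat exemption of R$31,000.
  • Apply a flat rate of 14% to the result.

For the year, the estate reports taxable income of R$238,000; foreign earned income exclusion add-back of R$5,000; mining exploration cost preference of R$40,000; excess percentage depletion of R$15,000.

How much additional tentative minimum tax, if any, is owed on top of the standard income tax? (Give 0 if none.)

Tentative minimum tax:
  Adjusted income: R$238,000 + R$5,000 + R$40,000 + R$15,000 = R$298,000
  Less exemption R$31,000 → base R$267,000
  R$267,000 × 14% = R$37,380

Standard income tax:
  R$36,000 × 12% = R$4,320
  R$202,000 × 16% = R$32,320
  → R$36,640

Excess of tentative minimum tax over standard income tax: R$37,380 − R$36,640 = R$740.

R$740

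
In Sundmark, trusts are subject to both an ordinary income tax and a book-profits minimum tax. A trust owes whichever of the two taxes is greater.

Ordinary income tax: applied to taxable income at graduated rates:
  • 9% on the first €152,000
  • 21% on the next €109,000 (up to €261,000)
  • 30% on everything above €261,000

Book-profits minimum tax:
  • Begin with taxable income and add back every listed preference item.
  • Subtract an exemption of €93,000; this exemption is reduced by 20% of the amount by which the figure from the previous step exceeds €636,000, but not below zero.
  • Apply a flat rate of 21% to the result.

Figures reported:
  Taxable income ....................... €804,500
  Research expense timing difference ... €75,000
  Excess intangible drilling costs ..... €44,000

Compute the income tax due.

Ordinary income tax:
  €152,000 × 9% = €13,680
  €109,000 × 21% = €22,890
  €543,500 × 30% = €163,050
  → €199,620

Book-profits minimum tax:
  Adjusted income: €804,500 + €75,000 + €44,000 = €923,500
  Exemption: €93,000 − 20% × (€923,500 − €636,000) = €93,000 − €57,500 = €35,500
  Base: €923,500 − €35,500 = €888,000
  €888,000 × 21% = €186,480

€199,620 > €186,480, so the ordinary income tax governs.

€199,620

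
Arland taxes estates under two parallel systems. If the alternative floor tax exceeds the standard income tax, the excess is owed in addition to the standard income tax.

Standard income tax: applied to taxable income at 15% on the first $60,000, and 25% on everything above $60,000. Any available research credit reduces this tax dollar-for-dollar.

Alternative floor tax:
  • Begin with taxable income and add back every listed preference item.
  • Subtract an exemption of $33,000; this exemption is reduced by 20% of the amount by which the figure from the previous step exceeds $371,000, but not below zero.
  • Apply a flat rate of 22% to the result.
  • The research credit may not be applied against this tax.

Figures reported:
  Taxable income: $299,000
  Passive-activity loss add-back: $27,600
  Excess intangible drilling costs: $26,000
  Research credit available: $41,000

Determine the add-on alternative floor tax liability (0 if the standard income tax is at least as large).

$42,562

Standard income tax:
  $60,000 × 15% = $9,000
  $239,000 × 25% = $59,750
  → $68,750
  Less research credit $41,000 → $27,750

Alternative floor tax:
  Adjusted income: $299,000 + $27,600 + $26,000 = $352,600
  Exemption: $352,600 ≤ $371,000, so full $33,000 applies
  Base: $352,600 − $33,000 = $319,600
  $319,600 × 22% = $70,312

Excess of alternative floor tax over standard income tax: $70,312 − $27,750 = $42,562.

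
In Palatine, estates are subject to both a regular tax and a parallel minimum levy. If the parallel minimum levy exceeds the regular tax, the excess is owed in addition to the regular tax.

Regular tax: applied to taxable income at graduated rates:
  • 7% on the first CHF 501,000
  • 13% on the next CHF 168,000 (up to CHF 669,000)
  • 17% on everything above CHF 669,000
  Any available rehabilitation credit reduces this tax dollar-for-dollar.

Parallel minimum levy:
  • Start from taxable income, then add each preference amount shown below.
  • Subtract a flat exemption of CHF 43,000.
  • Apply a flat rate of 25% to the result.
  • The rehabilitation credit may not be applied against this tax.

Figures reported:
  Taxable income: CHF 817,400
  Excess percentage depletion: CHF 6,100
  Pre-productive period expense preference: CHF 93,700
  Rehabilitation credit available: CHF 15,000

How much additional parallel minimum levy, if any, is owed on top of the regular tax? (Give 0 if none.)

CHF 151,412

Regular tax:
  CHF 501,000 × 7% = CHF 35,070
  CHF 168,000 × 13% = CHF 21,840
  CHF 148,400 × 17% = CHF 25,228
  → CHF 82,138
  Less rehabilitation credit CHF 15,000 → CHF 67,138

Parallel minimum levy:
  Adjusted income: CHF 817,400 + CHF 6,100 + CHF 93,700 = CHF 917,200
  Less exemption CHF 43,000 → base CHF 874,200
  CHF 874,200 × 25% = CHF 218,550

Excess of parallel minimum levy over regular tax: CHF 218,550 − CHF 67,138 = CHF 151,412.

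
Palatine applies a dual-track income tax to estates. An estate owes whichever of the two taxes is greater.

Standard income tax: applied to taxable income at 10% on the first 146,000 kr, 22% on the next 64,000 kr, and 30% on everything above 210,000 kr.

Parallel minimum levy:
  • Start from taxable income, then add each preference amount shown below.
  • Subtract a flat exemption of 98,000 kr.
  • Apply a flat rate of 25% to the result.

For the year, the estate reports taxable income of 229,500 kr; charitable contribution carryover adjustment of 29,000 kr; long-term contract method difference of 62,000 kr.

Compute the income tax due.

Standard income tax:
  146,000 kr × 10% = 14,600 kr
  64,000 kr × 22% = 14,080 kr
  19,500 kr × 30% = 5,850 kr
  → 34,530 kr

Parallel minimum levy:
  Adjusted income: 229,500 kr + 29,000 kr + 62,000 kr = 320,500 kr
  Less exemption 98,000 kr → base 222,500 kr
  222,500 kr × 25% = 55,625 kr

55,625 kr > 34,530 kr, so the parallel minimum levy is the binding amount.

55,625 kr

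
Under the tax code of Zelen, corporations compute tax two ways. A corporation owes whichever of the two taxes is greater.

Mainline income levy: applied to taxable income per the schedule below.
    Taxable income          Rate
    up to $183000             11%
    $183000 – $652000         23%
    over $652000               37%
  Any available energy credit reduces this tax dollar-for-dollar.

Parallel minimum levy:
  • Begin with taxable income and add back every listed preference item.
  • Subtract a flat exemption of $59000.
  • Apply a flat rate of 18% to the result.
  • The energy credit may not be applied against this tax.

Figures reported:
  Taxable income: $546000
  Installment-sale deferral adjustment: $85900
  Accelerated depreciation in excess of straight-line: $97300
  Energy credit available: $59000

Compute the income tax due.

$120636

Mainline income levy:
  $183000 × 11% = $20130
  $363000 × 23% = $83490
  → $103620
  Less energy credit $59000 → $44620

Parallel minimum levy:
  Adjusted income: $546000 + $85900 + $97300 = $729200
  Less exemption $59000 → base $670200
  $670200 × 18% = $120636

$120636 > $44620, so the parallel minimum levy is the binding amount.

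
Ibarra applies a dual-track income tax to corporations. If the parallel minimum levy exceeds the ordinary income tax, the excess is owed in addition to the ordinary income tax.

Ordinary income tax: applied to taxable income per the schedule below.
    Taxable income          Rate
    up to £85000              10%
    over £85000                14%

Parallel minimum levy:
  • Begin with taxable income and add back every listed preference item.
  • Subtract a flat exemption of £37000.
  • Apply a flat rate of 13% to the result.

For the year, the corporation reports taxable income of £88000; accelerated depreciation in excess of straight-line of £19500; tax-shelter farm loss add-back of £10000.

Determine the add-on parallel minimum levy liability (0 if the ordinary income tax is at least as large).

£1545

Parallel minimum levy:
  Adjusted income: £88000 + £19500 + £10000 = £117500
  Less exemption £37000 → base £80500
  £80500 × 13% = £10465

Ordinary income tax:
  £85000 × 10% = £8500
  £3000 × 14% = £420
  → £8920

Excess of parallel minimum levy over ordinary income tax: £10465 − £8920 = £1545.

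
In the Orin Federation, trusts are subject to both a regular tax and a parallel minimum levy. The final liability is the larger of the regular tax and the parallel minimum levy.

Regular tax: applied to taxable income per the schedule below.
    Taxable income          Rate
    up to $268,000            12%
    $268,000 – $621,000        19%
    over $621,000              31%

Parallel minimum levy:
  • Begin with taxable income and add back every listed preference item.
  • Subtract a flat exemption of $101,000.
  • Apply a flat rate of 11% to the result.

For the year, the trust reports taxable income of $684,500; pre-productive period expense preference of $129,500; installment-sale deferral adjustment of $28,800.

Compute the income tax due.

$118,915

Regular tax:
  $268,000 × 12% = $32,160
  $353,000 × 19% = $67,070
  $63,500 × 31% = $19,685
  → $118,915

Parallel minimum levy:
  Adjusted income: $684,500 + $129,500 + $28,800 = $842,800
  Less exemption $101,000 → base $741,800
  $741,800 × 11% = $81,598

$118,915 > $81,598, so the regular tax governs.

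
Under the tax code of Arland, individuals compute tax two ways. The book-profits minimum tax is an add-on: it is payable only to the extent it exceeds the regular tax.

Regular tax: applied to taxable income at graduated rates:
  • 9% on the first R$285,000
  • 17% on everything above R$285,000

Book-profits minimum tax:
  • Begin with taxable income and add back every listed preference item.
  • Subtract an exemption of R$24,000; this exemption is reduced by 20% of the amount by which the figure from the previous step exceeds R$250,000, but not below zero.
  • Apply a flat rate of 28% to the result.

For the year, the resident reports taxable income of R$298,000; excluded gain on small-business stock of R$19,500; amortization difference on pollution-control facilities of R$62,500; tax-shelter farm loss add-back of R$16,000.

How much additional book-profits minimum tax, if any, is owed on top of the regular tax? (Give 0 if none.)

R$83,020

Regular tax:
  R$285,000 × 9% = R$25,650
  R$13,000 × 17% = R$2,210
  → R$27,860

Book-profits minimum tax:
  Adjusted income: R$298,000 + R$19,500 + R$62,500 + R$16,000 = R$396,000
  Exemption: 20% × (R$396,000 − R$250,000) = R$29,200 ≥ R$24,000, so the exemption is fully phased out
  Base: R$396,000 − R$0 = R$396,000
  R$396,000 × 28% = R$110,880

Excess of book-profits minimum tax over regular tax: R$110,880 − R$27,860 = R$83,020.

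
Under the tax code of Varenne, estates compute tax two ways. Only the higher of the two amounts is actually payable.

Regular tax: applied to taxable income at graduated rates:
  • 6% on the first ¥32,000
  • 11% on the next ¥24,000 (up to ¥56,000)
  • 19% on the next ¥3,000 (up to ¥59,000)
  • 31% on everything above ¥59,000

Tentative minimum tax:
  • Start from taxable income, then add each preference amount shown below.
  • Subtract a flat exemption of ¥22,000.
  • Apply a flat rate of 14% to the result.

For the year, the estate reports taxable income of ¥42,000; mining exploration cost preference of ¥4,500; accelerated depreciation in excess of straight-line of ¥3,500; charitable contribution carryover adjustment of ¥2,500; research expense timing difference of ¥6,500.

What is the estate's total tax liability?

Tentative minimum tax:
  Adjusted income: ¥42,000 + ¥4,500 + ¥3,500 + ¥2,500 + ¥6,500 = ¥59,000
  Less exemption ¥22,000 → base ¥37,000
  ¥37,000 × 14% = ¥5,180

Regular tax:
  ¥32,000 × 6% = ¥1,920
  ¥10,000 × 11% = ¥1,100
  → ¥3,020

¥5,180 > ¥3,020, so the tentative minimum tax is the binding amount.

¥5,180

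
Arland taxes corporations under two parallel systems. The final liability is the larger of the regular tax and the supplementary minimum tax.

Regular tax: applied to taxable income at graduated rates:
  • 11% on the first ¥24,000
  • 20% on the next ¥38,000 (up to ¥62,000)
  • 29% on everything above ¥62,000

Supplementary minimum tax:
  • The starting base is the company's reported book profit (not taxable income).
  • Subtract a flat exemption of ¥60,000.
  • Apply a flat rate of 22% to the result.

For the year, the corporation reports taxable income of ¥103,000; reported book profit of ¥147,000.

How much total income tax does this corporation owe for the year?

¥22,130

Supplementary minimum tax:
  Base (reported book profit): ¥147,000
  Less exemption ¥60,000 → base ¥87,000
  ¥87,000 × 22% = ¥19,140

Regular tax:
  ¥24,000 × 11% = ¥2,640
  ¥38,000 × 20% = ¥7,600
  ¥41,000 × 29% = ¥11,890
  → ¥22,130

¥22,130 > ¥19,140, so the regular tax governs.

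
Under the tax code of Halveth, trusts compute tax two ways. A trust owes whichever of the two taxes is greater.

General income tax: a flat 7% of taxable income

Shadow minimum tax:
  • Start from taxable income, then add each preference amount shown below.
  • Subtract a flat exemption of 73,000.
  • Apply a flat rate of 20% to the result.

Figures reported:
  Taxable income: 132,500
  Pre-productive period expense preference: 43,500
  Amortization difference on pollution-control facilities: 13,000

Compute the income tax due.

23,200

General income tax:
  132,500 × 7% = 9,275

Shadow minimum tax:
  Adjusted income: 132,500 + 43,500 + 13,000 = 189,000
  Less exemption 73,000 → base 116,000
  116,000 × 20% = 23,200

23,200 > 9,275, so the shadow minimum tax is the binding amount.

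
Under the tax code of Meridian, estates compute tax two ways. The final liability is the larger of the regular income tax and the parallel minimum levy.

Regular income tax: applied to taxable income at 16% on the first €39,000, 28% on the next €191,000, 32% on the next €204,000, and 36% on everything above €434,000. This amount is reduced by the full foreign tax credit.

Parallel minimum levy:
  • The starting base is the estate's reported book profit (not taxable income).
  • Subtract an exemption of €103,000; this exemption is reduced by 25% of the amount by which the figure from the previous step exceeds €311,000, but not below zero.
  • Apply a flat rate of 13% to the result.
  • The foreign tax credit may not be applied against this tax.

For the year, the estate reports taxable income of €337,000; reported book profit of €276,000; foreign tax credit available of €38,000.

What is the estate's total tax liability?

€55,960

Parallel minimum levy:
  Base (reported book profit): €276,000
  Exemption: €276,000 ≤ €311,000, so full €103,000 applies
  Base: €276,000 − €103,000 = €173,000
  €173,000 × 13% = €22,490

Regular income tax:
  €39,000 × 16% = €6,240
  €191,000 × 28% = €53,480
  €107,000 × 32% = €34,240
  → €93,960
  Less foreign tax credit €38,000 → €55,960

€55,960 > €22,490, so the regular income tax governs.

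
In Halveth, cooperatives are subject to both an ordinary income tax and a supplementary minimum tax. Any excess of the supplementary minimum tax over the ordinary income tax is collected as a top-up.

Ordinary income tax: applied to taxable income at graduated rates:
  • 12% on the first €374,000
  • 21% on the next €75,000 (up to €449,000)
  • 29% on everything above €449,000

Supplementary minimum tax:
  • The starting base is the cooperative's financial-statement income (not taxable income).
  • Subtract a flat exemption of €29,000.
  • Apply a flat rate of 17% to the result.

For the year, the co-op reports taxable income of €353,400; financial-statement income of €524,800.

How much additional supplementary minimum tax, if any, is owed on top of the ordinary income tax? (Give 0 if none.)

Ordinary income tax:
  €353,400 × 12% = €42,408

Supplementary minimum tax:
  Base (financial-statement income): €524,800
  Less exemption €29,000 → base €495,800
  €495,800 × 17% = €84,286

Excess of supplementary minimum tax over ordinary income tax: €84,286 − €42,408 = €41,878.

€41,878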